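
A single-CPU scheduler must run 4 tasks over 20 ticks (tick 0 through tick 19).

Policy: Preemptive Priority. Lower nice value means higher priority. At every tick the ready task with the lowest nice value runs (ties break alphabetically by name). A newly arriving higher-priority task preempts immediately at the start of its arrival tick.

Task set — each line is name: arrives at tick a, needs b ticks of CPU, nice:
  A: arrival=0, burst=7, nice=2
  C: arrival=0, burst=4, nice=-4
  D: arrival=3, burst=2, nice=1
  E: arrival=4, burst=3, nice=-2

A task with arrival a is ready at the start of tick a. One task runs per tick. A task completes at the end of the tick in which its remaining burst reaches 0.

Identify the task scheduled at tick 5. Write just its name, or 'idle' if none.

running at tick 5 = E

t=0: ready={A,C} → run C
t=1: ready={A,C} → run C
t=2: ready={A,C} → run C
t=3: ready={A,C,D} → run C
t=4: ready={A,D,E} → run E
t=5: ready={A,D,E} → run E
t=6: ready={A,D,E} → run E
t=7: ready={A,D} → run D
t=8: ready={A,D} → run D
t=9: ready={A} → run A
t=10: ready={A} → run A
t=11: ready={A} → run A
t=12: ready={A} → run A
t=13: ready={A} → run A
t=14: ready={A} → run A
t=15: ready={A} → run A
t=16: (idle)
t=17: (idle)
t=18: (idle)
t=19: (idle)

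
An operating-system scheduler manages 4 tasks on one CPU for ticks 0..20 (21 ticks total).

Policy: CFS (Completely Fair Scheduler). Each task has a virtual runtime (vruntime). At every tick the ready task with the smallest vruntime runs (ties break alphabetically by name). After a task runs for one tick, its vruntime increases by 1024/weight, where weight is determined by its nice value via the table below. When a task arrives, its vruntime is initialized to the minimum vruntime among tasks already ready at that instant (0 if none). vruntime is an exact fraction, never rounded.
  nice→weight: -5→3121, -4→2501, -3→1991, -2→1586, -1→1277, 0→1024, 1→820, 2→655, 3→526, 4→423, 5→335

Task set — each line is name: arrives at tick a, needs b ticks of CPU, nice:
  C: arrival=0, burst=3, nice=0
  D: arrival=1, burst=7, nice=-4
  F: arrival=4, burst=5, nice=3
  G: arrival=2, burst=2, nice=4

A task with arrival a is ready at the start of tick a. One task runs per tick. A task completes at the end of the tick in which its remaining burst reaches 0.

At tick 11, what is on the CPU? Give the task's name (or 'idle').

running at tick 11 = F

t=0: vr[C=0] → run C
t=1: vr[C=1 D=1] → run C
t=2: vr[C=2 D=1 G=1] → run D
t=3: vr[C=2 D=3525/2501 G=1] → run G
t=4: vr[C=2 D=3525/2501 F=3525/2501 G=1447/423] → run D
t=5: vr[C=2 D=4549/2501 F=3525/2501 G=1447/423] → run F
t=6: vr[C=2 D=4549/2501 F=2207587/657763 G=1447/423] → run D
t=7: vr[C=2 D=5573/2501 F=2207587/657763 G=1447/423] → run C
t=8: vr[D=5573/2501 F=2207587/657763 G=1447/423] → run D
t=9: vr[D=6597/2501 F=2207587/657763 G=1447/423] → run D
t=10: vr[D=7621/2501 F=2207587/657763 G=1447/423] → run D
t=11: vr[D=8645/2501 F=2207587/657763 G=1447/423] → run F
t=12: vr[D=8645/2501 F=3488099/657763 G=1447/423] → run G
t=13: vr[D=8645/2501 F=3488099/657763] → run D
t=14: vr[F=3488099/657763] → run F
t=15: vr[F=4768611/657763] → run F
t=16: vr[F=6049123/657763] → run F
t=17: (idle)
t=18: (idle)
t=19: (idle)
t=20: (idle)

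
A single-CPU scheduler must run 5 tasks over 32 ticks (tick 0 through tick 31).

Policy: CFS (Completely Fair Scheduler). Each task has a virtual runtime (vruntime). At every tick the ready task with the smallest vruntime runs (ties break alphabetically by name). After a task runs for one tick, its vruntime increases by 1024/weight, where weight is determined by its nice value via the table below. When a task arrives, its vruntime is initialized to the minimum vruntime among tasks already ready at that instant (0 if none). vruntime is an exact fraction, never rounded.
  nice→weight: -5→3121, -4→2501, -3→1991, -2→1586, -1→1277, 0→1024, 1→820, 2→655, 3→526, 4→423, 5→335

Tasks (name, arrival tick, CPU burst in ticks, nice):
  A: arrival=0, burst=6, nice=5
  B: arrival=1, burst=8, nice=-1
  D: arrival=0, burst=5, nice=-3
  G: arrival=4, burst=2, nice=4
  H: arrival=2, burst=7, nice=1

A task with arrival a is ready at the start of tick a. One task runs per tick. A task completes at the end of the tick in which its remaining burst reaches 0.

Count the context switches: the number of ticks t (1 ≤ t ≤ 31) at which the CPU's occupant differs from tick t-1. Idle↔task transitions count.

t=0: vr[A=0 D=0] → run A
t=1: vr[A=1024/335 B=0 D=0] → run B
t=2: vr[A=1024/335 B=1024/1277 D=0 H=0] → run D
t=3: vr[A=1024/335 B=1024/1277 D=1024/1991 H=0] → run H
t=4: vr[A=1024/335 B=1024/1277 D=1024/1991 G=1024/1991 H=256/205] → run D
t=5: vr[A=1024/335 B=1024/1277 D=2048/1991 G=1024/1991 H=256/205] → run G
t=6: vr[A=1024/335 B=1024/1277 D=2048/1991 G=2471936/842193 H=256/205] → run B
t=7: vr[A=1024/335 B=2048/1277 D=2048/1991 G=2471936/842193 H=256/205] → run D
t=8: vr[A=1024/335 B=2048/1277 D=3072/1991 G=2471936/842193 H=256/205] → run H
t=9: vr[A=1024/335 B=2048/1277 D=3072/1991 G=2471936/842193 H=512/205] → run D
t=10: vr[A=1024/335 B=2048/1277 D=4096/1991 G=2471936/842193 H=512/205] → run B
t=11: vr[A=1024/335 B=3072/1277 D=4096/1991 G=2471936/842193 H=512/205] → run D
t=12: vr[A=1024/335 B=3072/1277 G=2471936/842193 H=512/205] → run B
t=13: vr[A=1024/335 B=4096/1277 G=2471936/842193 H=512/205] → run H
t=14: vr[A=1024/335 B=4096/1277 G=2471936/842193 H=768/205] → run G
t=15: vr[A=1024/335 B=4096/1277 H=768/205] → run A
t=16: vr[A=2048/335 B=4096/1277 H=768/205] → run B
t=17: vr[A=2048/335 B=5120/1277 H=768/205] → run H
t=18: vr[A=2048/335 B=5120/1277 H=1024/205] → run B
t=19: vr[A=2048/335 B=6144/1277 H=1024/205] → run B
t=20: vr[A=2048/335 B=7168/1277 H=1024/205] → run H
t=21: vr[A=2048/335 B=7168/1277 H=256/41] → run B
t=22: vr[A=2048/335 H=256/41] → run A
t=23: vr[A=3072/335 H=256/41] → run H
t=24: vr[A=3072/335 H=1536/205] → run H
t=25: vr[A=3072/335] → run A
t=26: vr[A=4096/335] → run A
t=27: vr[A=1024/67] → run A
t=28: (idle)
t=29: (idle)
t=30: (idle)
t=31: (idle)

context switches = 24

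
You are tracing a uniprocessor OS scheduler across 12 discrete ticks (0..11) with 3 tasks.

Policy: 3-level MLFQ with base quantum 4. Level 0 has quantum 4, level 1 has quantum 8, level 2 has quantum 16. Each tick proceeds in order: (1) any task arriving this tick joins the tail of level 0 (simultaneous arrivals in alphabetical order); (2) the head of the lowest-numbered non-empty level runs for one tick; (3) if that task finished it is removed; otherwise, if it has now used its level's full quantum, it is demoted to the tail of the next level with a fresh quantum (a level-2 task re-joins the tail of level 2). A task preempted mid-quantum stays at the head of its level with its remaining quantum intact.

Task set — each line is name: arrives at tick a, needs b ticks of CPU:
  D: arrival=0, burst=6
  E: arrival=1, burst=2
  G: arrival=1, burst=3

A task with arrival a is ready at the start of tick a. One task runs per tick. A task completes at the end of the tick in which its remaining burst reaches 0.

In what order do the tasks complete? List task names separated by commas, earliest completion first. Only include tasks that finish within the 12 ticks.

t=0: L0/L1/L2 = D/-/- → run D
t=1: L0/L1/L2 = DEG/-/- → run D
t=2: L0/L1/L2 = DEG/-/- → run D
t=3: L0/L1/L2 = DEG/-/- → run D
t=4: L0/L1/L2 = EG/D/- → run E
t=5: L0/L1/L2 = EG/D/- → run E
t=6: L0/L1/L2 = G/D/- → run G
t=7: L0/L1/L2 = G/D/- → run G
t=8: L0/L1/L2 = G/D/- → run G
t=9: L0/L1/L2 = -/D/- → run D
t=10: L0/L1/L2 = -/D/- → run D
t=11: (idle)

completion order = E, G, D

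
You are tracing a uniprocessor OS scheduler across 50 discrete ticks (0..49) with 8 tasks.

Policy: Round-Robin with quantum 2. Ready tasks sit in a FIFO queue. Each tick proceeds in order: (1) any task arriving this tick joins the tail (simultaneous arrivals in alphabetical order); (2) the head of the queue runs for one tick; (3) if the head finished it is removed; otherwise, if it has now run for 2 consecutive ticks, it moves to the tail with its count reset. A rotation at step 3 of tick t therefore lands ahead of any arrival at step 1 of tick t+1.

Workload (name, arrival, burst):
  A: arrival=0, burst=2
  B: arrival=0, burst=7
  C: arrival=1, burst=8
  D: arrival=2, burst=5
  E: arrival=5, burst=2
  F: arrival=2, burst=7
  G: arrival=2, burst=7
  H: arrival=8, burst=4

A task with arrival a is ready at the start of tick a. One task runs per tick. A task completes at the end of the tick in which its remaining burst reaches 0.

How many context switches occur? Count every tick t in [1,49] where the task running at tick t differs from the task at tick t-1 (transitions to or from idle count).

context switches = 23

t=0: queue=[A,B] q_used=0 → run A
t=1: queue=[A,B,C] q_used=1 → run A
t=2: queue=[B,C,D,F,G] q_used=0 → run B
t=3: queue=[B,C,D,F,G] q_used=1 → run B
t=4: queue=[C,D,F,G,B] q_used=0 → run C
t=5: queue=[C,D,F,G,B,E] q_used=1 → run C
t=6: queue=[D,F,G,B,E,C] q_used=0 → run D
t=7: queue=[D,F,G,B,E,C] q_used=1 → run D
t=8: queue=[F,G,B,E,C,D,H] q_used=0 → run F
t=9: queue=[F,G,B,E,C,D,H] q_used=1 → run F
t=10: queue=[G,B,E,C,D,H,F] q_used=0 → run G
t=11: queue=[G,B,E,C,D,H,F] q_used=1 → run G
t=12: queue=[B,E,C,D,H,F,G] q_used=0 → run B
t=13: queue=[B,E,C,D,H,F,G] q_used=1 → run B
t=14: queue=[E,C,D,H,F,G,B] q_used=0 → run E
t=15: queue=[E,C,D,H,F,G,B] q_used=1 → run E
t=16: queue=[C,D,H,F,G,B] q_used=0 → run C
t=17: queue=[C,D,H,F,G,B] q_used=1 → run C
t=18: queue=[D,H,F,G,B,C] q_used=0 → run D
t=19: queue=[D,H,F,G,B,C] q_used=1 → run D
t=20: queue=[H,F,G,B,C,D] q_used=0 → run H
t=21: queue=[H,F,G,B,C,D] q_used=1 → run H
t=22: queue=[F,G,B,C,D,H] q_used=0 → run F
t=23: queue=[F,G,B,C,D,H] q_used=1 → run F
t=24: queue=[G,B,C,D,H,F] q_used=0 → run G
t=25: queue=[G,B,C,D,H,F] q_used=1 → run G
t=26: queue=[B,C,D,H,F,G] q_used=0 → run B
t=27: queue=[B,C,D,H,F,G] q_used=1 → run B
t=28: queue=[C,D,H,F,G,B] q_used=0 → run C
t=29: queue=[C,D,H,F,G,B] q_used=1 → run C
t=30: queue=[D,H,F,G,B,C] q_used=0 → run D
t=31: queue=[H,F,G,B,C] q_used=0 → run H
t=32: queue=[H,F,G,B,C] q_used=1 → run H
t=33: queue=[F,G,B,C] q_used=0 → run F
t=34: queue=[F,G,B,C] q_used=1 → run F
t=35: queue=[G,B,C,F] q_used=0 → run G
t=36: queue=[G,B,C,F] q_used=1 → run G
t=37: queue=[B,C,F,G] q_used=0 → run B
t=38: queue=[C,F,G] q_used=0 → run C
t=39: queue=[C,F,G] q_used=1 → run C
t=40: queue=[F,G] q_used=0 → run F
t=41: queue=[G] q_used=0 → run G
t=42: (idle)
t=43: (idle)
t=44: (idle)
t=45: (idle)
t=46: (idle)
t=47: (idle)
t=48: (idle)
t=49: (idle)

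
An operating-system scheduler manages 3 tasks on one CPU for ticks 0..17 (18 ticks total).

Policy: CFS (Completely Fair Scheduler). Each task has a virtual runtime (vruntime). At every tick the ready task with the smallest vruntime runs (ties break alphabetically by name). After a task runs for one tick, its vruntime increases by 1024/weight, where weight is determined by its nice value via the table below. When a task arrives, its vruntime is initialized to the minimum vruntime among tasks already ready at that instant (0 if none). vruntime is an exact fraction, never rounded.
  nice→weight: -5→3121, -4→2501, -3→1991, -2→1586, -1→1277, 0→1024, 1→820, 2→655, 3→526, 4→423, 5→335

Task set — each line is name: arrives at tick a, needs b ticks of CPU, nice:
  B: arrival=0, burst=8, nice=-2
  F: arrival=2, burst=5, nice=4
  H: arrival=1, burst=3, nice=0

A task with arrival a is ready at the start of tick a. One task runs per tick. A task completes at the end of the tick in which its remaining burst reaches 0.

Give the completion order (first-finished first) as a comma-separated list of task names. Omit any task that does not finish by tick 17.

t=0: vr[B=0] → run B
t=1: vr[B=512/793 H=512/793] → run B
t=2: vr[B=1024/793 F=512/793 H=512/793] → run F
t=3: vr[B=1024/793 F=1028608/335439 H=512/793] → run H
t=4: vr[B=1024/793 F=1028608/335439 H=1305/793] → run B
t=5: vr[B=1536/793 F=1028608/335439 H=1305/793] → run H
t=6: vr[B=1536/793 F=1028608/335439 H=2098/793] → run B
t=7: vr[B=2048/793 F=1028608/335439 H=2098/793] → run B
t=8: vr[B=2560/793 F=1028608/335439 H=2098/793] → run H
t=9: vr[B=2560/793 F=1028608/335439] → run F
t=10: vr[B=2560/793 F=1840640/335439] → run B
t=11: vr[B=3072/793 F=1840640/335439] → run B
t=12: vr[B=3584/793 F=1840640/335439] → run B
t=13: vr[F=1840640/335439] → run F
t=14: vr[F=884224/111813] → run F
t=15: vr[F=3464704/335439] → run F
t=16: (idle)
t=17: (idle)

completion order = H, B, F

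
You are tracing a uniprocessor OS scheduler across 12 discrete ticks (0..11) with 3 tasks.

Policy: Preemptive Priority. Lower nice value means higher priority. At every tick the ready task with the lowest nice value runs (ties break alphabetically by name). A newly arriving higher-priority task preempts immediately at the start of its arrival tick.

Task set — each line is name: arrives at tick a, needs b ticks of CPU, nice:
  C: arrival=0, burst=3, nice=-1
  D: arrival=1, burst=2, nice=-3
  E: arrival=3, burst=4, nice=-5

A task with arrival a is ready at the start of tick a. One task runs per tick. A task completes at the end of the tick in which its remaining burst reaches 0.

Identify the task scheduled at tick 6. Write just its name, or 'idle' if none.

t=0: ready={C} → run C
t=1: ready={C,D} → run D
t=2: ready={C,D} → run D
t=3: ready={C,E} → run E
t=4: ready={C,E} → run E
t=5: ready={C,E} → run E
t=6: ready={C,E} → run E
t=7: ready={C} → run C
t=8: ready={C} → run C
t=9: (idle)
t=10: (idle)
t=11: (idle)

running at tick 6 = E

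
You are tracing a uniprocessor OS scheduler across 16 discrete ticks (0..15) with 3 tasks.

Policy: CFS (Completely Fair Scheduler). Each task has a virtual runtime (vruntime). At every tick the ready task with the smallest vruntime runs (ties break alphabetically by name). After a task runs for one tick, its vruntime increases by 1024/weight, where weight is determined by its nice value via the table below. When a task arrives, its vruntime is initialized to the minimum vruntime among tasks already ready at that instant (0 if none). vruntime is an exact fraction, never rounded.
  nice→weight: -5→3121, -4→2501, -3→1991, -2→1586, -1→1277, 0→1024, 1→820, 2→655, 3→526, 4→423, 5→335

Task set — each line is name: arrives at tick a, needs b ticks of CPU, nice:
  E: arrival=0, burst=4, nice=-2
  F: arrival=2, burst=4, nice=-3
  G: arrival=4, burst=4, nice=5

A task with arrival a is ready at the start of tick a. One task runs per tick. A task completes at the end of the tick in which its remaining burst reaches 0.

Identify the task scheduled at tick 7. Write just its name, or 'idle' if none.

running at tick 7 = F

t=0: vr[E=0] → run E
t=1: vr[E=512/793] → run E
t=2: vr[E=1024/793 F=1024/793] → run E
t=3: vr[E=1536/793 F=1024/793] → run F
t=4: vr[E=1536/793 F=2850816/1578863 G=2850816/1578863] → run F
t=5: vr[E=1536/793 F=3662848/1578863 G=2850816/1578863] → run G
t=6: vr[E=1536/793 F=3662848/1578863 G=2571779072/528919105] → run E
t=7: vr[F=3662848/1578863 G=2571779072/528919105] → run F
t=8: vr[F=4474880/1578863 G=2571779072/528919105] → run F
t=9: vr[G=2571779072/528919105] → run G
t=10: vr[G=4188534784/528919105] → run G
t=11: vr[G=5805290496/528919105] → run G
t=12: (idle)
t=13: (idle)
t=14: (idle)
t=15: (idle)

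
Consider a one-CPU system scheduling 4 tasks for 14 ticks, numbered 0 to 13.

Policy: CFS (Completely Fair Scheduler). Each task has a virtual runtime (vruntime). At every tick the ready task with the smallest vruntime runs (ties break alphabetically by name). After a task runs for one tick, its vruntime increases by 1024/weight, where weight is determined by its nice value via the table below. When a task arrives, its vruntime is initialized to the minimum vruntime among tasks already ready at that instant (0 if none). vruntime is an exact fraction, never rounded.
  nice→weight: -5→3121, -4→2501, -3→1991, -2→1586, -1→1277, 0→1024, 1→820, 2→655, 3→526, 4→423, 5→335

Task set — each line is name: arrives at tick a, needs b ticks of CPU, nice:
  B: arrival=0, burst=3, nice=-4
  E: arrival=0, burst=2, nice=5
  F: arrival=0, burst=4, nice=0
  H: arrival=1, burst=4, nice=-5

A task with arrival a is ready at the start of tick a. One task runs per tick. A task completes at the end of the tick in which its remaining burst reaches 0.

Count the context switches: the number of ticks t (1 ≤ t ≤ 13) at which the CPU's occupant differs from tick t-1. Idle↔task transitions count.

t=0: vr[B=0 E=0 F=0] → run B
t=1: vr[B=1024/2501 E=0 F=0 H=0] → run E
t=2: vr[B=1024/2501 E=1024/335 F=0 H=0] → run F
t=3: vr[B=1024/2501 E=1024/335 F=1 H=0] → run H
t=4: vr[B=1024/2501 E=1024/335 F=1 H=1024/3121] → run H
t=5: vr[B=1024/2501 E=1024/335 F=1 H=2048/3121] → run B
t=6: vr[B=2048/2501 E=1024/335 F=1 H=2048/3121] → run H
t=7: vr[B=2048/2501 E=1024/335 F=1 H=3072/3121] → run B
t=8: vr[E=1024/335 F=1 H=3072/3121] → run H
t=9: vr[E=1024/335 F=1] → run F
t=10: vr[E=1024/335 F=2] → run F
t=11: vr[E=1024/335 F=3] → run F
t=12: vr[E=1024/335] → run E
t=13: (idle)

context switches = 10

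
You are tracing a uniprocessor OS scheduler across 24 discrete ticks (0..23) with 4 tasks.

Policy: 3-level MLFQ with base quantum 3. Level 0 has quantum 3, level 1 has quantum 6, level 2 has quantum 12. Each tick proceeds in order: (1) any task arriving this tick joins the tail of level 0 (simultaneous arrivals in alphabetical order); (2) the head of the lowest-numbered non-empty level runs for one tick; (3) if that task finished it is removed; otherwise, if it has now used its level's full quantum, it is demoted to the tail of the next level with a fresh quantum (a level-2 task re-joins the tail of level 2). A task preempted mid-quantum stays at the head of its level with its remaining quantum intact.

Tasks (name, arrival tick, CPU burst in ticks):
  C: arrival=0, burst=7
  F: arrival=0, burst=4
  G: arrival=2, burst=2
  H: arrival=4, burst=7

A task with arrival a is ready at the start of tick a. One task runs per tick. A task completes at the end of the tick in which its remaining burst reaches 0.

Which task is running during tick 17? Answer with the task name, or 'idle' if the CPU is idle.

running at tick 17 = H

t=0: L0/L1/L2 = CF/-/- → run C
t=1: L0/L1/L2 = CF/-/- → run C
t=2: L0/L1/L2 = CFG/-/- → run C
t=3: L0/L1/L2 = FG/C/- → run F
t=4: L0/L1/L2 = FGH/C/- → run F
t=5: L0/L1/L2 = FGH/C/- → run F
t=6: L0/L1/L2 = GH/CF/- → run G
t=7: L0/L1/L2 = GH/CF/- → run G
t=8: L0/L1/L2 = H/CF/- → run H
t=9: L0/L1/L2 = H/CF/- → run H
t=10: L0/L1/L2 = H/CF/- → run H
t=11: L0/L1/L2 = -/CFH/- → run C
t=12: L0/L1/L2 = -/CFH/- → run C
t=13: L0/L1/L2 = -/CFH/- → run C
t=14: L0/L1/L2 = -/CFH/- → run C
t=15: L0/L1/L2 = -/FH/- → run F
t=16: L0/L1/L2 = -/H/- → run H
t=17: L0/L1/L2 = -/H/- → run H
t=18: L0/L1/L2 = -/H/- → run H
t=19: L0/L1/L2 = -/H/- → run H
t=20: (idle)
t=21: (idle)
t=22: (idle)
t=23: (idle)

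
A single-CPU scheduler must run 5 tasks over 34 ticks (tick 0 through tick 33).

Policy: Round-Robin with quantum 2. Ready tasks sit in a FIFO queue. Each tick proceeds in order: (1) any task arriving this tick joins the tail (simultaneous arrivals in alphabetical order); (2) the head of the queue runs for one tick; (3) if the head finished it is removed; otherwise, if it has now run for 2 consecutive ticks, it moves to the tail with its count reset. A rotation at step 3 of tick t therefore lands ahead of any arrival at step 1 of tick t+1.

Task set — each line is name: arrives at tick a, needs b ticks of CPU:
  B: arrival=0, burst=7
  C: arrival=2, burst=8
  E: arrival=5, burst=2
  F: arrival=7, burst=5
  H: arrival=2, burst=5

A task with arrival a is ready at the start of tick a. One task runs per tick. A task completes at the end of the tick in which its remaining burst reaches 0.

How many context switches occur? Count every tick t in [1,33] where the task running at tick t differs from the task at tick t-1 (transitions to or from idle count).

context switches = 14

t=0: queue=[B] q_used=0 → run B
t=1: queue=[B] q_used=1 → run B
t=2: queue=[B,C,H] q_used=0 → run B
t=3: queue=[B,C,H] q_used=1 → run B
t=4: queue=[C,H,B] q_used=0 → run C
t=5: queue=[C,H,B,E] q_used=1 → run C
t=6: queue=[H,B,E,C] q_used=0 → run H
t=7: queue=[H,B,E,C,F] q_used=1 → run H
t=8: queue=[B,E,C,F,H] q_used=0 → run B
t=9: queue=[B,E,C,F,H] q_used=1 → run B
t=10: queue=[E,C,F,H,B] q_used=0 → run E
t=11: queue=[E,C,F,H,B] q_used=1 → run E
t=12: queue=[C,F,H,B] q_used=0 → run C
t=13: queue=[C,F,H,B] q_used=1 → run C
t=14: queue=[F,H,B,C] q_used=0 → run F
t=15: queue=[F,H,B,C] q_used=1 → run F
t=16: queue=[H,B,C,F] q_used=0 → run H
t=17: queue=[H,B,C,F] q_used=1 → run H
t=18: queue=[B,C,F,H] q_used=0 → run B
t=19: queue=[C,F,H] q_used=0 → run C
t=20: queue=[C,F,H] q_used=1 → run C
t=21: queue=[F,H,C] q_used=0 → run F
t=22: queue=[F,H,C] q_used=1 → run F
t=23: queue=[H,C,F] q_used=0 → run H
t=24: queue=[C,F] q_used=0 → run C
t=25: queue=[C,F] q_used=1 → run C
t=26: queue=[F] q_used=0 → run F
t=27: (idle)
t=28: (idle)
t=29: (idle)
t=30: (idle)
t=31: (idle)
t=32: (idle)
t=33: (idle)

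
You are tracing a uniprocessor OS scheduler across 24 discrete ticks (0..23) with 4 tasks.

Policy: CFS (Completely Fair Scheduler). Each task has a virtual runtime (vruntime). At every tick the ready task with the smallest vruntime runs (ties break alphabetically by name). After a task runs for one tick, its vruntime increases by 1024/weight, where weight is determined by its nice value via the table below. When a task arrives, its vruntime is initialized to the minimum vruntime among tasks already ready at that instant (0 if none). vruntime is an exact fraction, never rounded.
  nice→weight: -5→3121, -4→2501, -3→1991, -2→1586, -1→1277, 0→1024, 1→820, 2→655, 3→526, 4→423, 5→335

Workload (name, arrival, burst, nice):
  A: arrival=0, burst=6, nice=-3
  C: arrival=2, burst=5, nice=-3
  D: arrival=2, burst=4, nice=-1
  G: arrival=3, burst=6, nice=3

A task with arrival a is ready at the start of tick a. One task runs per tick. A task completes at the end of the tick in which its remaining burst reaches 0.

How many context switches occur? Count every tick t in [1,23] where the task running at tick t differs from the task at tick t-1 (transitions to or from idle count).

context switches = 16

t=0: vr[A=0] → run A
t=1: vr[A=1024/1991] → run A
t=2: vr[A=2048/1991 C=2048/1991 D=2048/1991] → run A
t=3: vr[A=3072/1991 C=2048/1991 D=2048/1991 G=2048/1991] → run C
t=4: vr[A=3072/1991 C=3072/1991 D=2048/1991 G=2048/1991] → run D
t=5: vr[A=3072/1991 C=3072/1991 D=4654080/2542507 G=2048/1991] → run G
t=6: vr[A=3072/1991 C=3072/1991 D=4654080/2542507 G=1558016/523633] → run A
t=7: vr[A=4096/1991 C=3072/1991 D=4654080/2542507 G=1558016/523633] → run C
t=8: vr[A=4096/1991 C=4096/1991 D=4654080/2542507 G=1558016/523633] → run D
t=9: vr[A=4096/1991 C=4096/1991 D=6692864/2542507 G=1558016/523633] → run A
t=10: vr[A=5120/1991 C=4096/1991 D=6692864/2542507 G=1558016/523633] → run C
t=11: vr[A=5120/1991 C=5120/1991 D=6692864/2542507 G=1558016/523633] → run A
t=12: vr[C=5120/1991 D=6692864/2542507 G=1558016/523633] → run C
t=13: vr[C=6144/1991 D=6692864/2542507 G=1558016/523633] → run D
t=14: vr[C=6144/1991 D=8731648/2542507 G=1558016/523633] → run G
t=15: vr[C=6144/1991 D=8731648/2542507 G=2577408/523633] → run C
t=16: vr[D=8731648/2542507 G=2577408/523633] → run D
t=17: vr[G=2577408/523633] → run G
t=18: vr[G=3596800/523633] → run G
t=19: vr[G=4616192/523633] → run G
t=20: vr[G=5635584/523633] → run G
t=21: (idle)
t=22: (idle)
t=23: (idle)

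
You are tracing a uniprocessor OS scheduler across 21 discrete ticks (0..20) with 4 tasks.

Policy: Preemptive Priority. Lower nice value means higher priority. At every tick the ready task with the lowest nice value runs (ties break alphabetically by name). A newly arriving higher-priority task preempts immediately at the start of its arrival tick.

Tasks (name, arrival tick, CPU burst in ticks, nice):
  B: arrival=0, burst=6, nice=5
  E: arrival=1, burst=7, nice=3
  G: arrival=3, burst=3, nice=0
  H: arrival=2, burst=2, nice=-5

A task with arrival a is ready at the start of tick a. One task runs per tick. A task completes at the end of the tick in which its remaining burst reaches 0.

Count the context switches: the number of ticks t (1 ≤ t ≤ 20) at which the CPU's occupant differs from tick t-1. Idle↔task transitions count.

context switches = 6

t=0: ready={B} → run B
t=1: ready={B,E} → run E
t=2: ready={B,E,H} → run H
t=3: ready={B,E,G,H} → run H
t=4: ready={B,E,G} → run G
t=5: ready={B,E,G} → run G
t=6: ready={B,E,G} → run G
t=7: ready={B,E} → run E
t=8: ready={B,E} → run E
t=9: ready={B,E} → run E
t=10: ready={B,E} → run E
t=11: ready={B,E} → run E
t=12: ready={B,E} → run E
t=13: ready={B} → run B
t=14: ready={B} → run B
t=15: ready={B} → run B
t=16: ready={B} → run B
t=17: ready={B} → run B
t=18: (idle)
t=19: (idle)
t=20: (idle)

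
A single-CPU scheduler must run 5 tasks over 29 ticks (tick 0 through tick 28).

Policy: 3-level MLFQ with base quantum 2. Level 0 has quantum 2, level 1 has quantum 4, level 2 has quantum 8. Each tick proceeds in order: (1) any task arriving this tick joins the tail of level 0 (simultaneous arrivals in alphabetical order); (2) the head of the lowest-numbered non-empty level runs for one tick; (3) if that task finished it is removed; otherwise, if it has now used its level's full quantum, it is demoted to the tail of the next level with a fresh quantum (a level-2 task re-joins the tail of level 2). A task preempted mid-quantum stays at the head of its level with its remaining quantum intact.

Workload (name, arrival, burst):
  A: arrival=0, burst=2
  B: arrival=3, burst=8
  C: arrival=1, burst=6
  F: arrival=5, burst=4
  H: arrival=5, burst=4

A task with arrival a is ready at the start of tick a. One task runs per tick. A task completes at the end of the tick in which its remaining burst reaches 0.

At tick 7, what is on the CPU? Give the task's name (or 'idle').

t=0: L0/L1/L2 = A/-/- → run A
t=1: L0/L1/L2 = AC/-/- → run A
t=2: L0/L1/L2 = C/-/- → run C
t=3: L0/L1/L2 = CB/-/- → run C
t=4: L0/L1/L2 = B/C/- → run B
t=5: L0/L1/L2 = BFH/C/- → run B
t=6: L0/L1/L2 = FH/CB/- → run F
t=7: L0/L1/L2 = FH/CB/- → run F
t=8: L0/L1/L2 = H/CBF/- → run H
t=9: L0/L1/L2 = H/CBF/- → run H
t=10: L0/L1/L2 = -/CBFH/- → run C
t=11: L0/L1/L2 = -/CBFH/- → run C
t=12: L0/L1/L2 = -/CBFH/- → run C
t=13: L0/L1/L2 = -/CBFH/- → run C
t=14: L0/L1/L2 = -/BFH/- → run B
t=15: L0/L1/L2 = -/BFH/- → run B
t=16: L0/L1/L2 = -/BFH/- → run B
t=17: L0/L1/L2 = -/BFH/- → run B
t=18: L0/L1/L2 = -/FH/B → run F
t=19: L0/L1/L2 = -/FH/B → run F
t=20: L0/L1/L2 = -/H/B → run H
t=21: L0/L1/L2 = -/H/B → run H
t=22: L0/L1/L2 = -/-/B → run B
t=23: L0/L1/L2 = -/-/B → run B
t=24: (idle)
t=25: (idle)
t=26: (idle)
t=27: (idle)
t=28: (idle)

running at tick 7 = F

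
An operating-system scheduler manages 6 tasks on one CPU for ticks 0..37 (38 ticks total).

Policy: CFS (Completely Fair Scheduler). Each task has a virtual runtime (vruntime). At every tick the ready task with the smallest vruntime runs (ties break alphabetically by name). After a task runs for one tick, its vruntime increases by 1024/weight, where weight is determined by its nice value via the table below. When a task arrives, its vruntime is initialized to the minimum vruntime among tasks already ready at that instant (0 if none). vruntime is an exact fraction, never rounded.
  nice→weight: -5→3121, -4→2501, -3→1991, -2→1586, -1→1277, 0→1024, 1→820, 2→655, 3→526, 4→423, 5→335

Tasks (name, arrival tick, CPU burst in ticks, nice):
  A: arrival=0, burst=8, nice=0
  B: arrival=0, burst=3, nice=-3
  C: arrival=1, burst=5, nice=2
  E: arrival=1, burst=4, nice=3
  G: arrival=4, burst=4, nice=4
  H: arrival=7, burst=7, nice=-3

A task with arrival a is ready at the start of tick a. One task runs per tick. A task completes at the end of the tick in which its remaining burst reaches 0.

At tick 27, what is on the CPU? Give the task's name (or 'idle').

t=0: vr[A=0 B=0] → run A
t=1: vr[A=1 B=0 C=0 E=0] → run B
t=2: vr[A=1 B=1024/1991 C=0 E=0] → run C
t=3: vr[A=1 B=1024/1991 C=1024/655 E=0] → run E
t=4: vr[A=1 B=1024/1991 C=1024/655 E=512/263 G=1024/1991] → run B
t=5: vr[A=1 B=2048/1991 C=1024/655 E=512/263 G=1024/1991] → run G
t=6: vr[A=1 B=2048/1991 C=1024/655 E=512/263 G=2471936/842193] → run A
t=7: vr[A=2 B=2048/1991 C=1024/655 E=512/263 G=2471936/842193 H=2048/1991] → run B
t=8: vr[A=2 C=1024/655 E=512/263 G=2471936/842193 H=2048/1991] → run H
t=9: vr[A=2 C=1024/655 E=512/263 G=2471936/842193 H=3072/1991] → run H
t=10: vr[A=2 C=1024/655 E=512/263 G=2471936/842193 H=4096/1991] → run C
t=11: vr[A=2 C=2048/655 E=512/263 G=2471936/842193 H=4096/1991] → run E
t=12: vr[A=2 C=2048/655 E=1024/263 G=2471936/842193 H=4096/1991] → run A
t=13: vr[A=3 C=2048/655 E=1024/263 G=2471936/842193 H=4096/1991] → run H
t=14: vr[A=3 C=2048/655 E=1024/263 G=2471936/842193 H=5120/1991] → run H
t=15: vr[A=3 C=2048/655 E=1024/263 G=2471936/842193 H=6144/1991] → run G
t=16: vr[A=3 C=2048/655 E=1024/263 G=4510720/842193 H=6144/1991] → run A
t=17: vr[A=4 C=2048/655 E=1024/263 G=4510720/842193 H=6144/1991] → run H
t=18: vr[A=4 C=2048/655 E=1024/263 G=4510720/842193 H=7168/1991] → run C
t=19: vr[A=4 C=3072/655 E=1024/263 G=4510720/842193 H=7168/1991] → run H
t=20: vr[A=4 C=3072/655 E=1024/263 G=4510720/842193 H=8192/1991] → run E
t=21: vr[A=4 C=3072/655 E=1536/263 G=4510720/842193 H=8192/1991] → run A
t=22: vr[A=5 C=3072/655 E=1536/263 G=4510720/842193 H=8192/1991] → run H
t=23: vr[A=5 C=3072/655 E=1536/263 G=4510720/842193] → run C
t=24: vr[A=5 C=4096/655 E=1536/263 G=4510720/842193] → run A
t=25: vr[A=6 C=4096/655 E=1536/263 G=4510720/842193] → run G
t=26: vr[A=6 C=4096/655 E=1536/263 G=2183168/280731] → run E
t=27: vr[A=6 C=4096/655 G=2183168/280731] → run A
t=28: vr[A=7 C=4096/655 G=2183168/280731] → run C
t=29: vr[A=7 G=2183168/280731] → run A
t=30: vr[G=2183168/280731] → run G
t=31: (idle)
t=32: (idle)
t=33: (idle)
t=34: (idle)
t=35: (idle)
t=36: (idle)
t=37: (idle)

running at tick 27 = A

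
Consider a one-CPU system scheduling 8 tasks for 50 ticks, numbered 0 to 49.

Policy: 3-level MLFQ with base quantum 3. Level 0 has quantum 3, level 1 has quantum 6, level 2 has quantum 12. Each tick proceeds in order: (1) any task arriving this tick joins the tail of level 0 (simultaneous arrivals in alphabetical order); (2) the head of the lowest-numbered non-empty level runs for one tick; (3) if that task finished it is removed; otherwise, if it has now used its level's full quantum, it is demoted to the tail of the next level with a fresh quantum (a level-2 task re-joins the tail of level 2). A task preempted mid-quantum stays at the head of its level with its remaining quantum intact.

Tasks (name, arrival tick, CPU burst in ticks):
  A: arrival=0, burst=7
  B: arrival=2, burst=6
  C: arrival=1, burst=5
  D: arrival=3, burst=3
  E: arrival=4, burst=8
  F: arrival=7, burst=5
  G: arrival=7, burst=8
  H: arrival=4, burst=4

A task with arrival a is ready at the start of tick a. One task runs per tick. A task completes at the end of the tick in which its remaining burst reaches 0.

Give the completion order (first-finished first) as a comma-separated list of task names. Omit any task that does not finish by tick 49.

completion order = D, A, C, B, E, H, F, G

t=0: L0/L1/L2 = A/-/- → run A
t=1: L0/L1/L2 = AC/-/- → run A
t=2: L0/L1/L2 = ACB/-/- → run A
t=3: L0/L1/L2 = CBD/A/- → run C
t=4: L0/L1/L2 = CBDEH/A/- → run C
t=5: L0/L1/L2 = CBDEH/A/- → run C
t=6: L0/L1/L2 = BDEH/AC/- → run B
t=7: L0/L1/L2 = BDEHFG/AC/- → run B
t=8: L0/L1/L2 = BDEHFG/AC/- → run B
t=9: L0/L1/L2 = DEHFG/ACB/- → run D
t=10: L0/L1/L2 = DEHFG/ACB/- → run D
t=11: L0/L1/L2 = DEHFG/ACB/- → run D
t=12: L0/L1/L2 = EHFG/ACB/- → run E
t=13: L0/L1/L2 = EHFG/ACB/- → run E
t=14: L0/L1/L2 = EHFG/ACB/- → run E
t=15: L0/L1/L2 = HFG/ACBE/- → run H
t=16: L0/L1/L2 = HFG/ACBE/- → run H
t=17: L0/L1/L2 = HFG/ACBE/- → run H
t=18: L0/L1/L2 = FG/ACBEH/- → run F
t=19: L0/L1/L2 = FG/ACBEH/- → run F
t=20: L0/L1/L2 = FG/ACBEH/- → run F
t=21: L0/L1/L2 = G/ACBEHF/- → run G
t=22: L0/L1/L2 = G/ACBEHF/- → run G
t=23: L0/L1/L2 = G/ACBEHF/- → run G
t=24: L0/L1/L2 = -/ACBEHFG/- → run A
t=25: L0/L1/L2 = -/ACBEHFG/- → run A
t=26: L0/L1/L2 = -/ACBEHFG/- → run A
t=27: L0/L1/L2 = -/ACBEHFG/- → run A
t=28: L0/L1/L2 = -/CBEHFG/- → run C
t=29: L0/L1/L2 = -/CBEHFG/- → run C
t=30: L0/L1/L2 = -/BEHFG/- → run B
t=31: L0/L1/L2 = -/BEHFG/- → run B
t=32: L0/L1/L2 = -/BEHFG/- → run B
t=33: L0/L1/L2 = -/EHFG/- → run E
t=34: L0/L1/L2 = -/EHFG/- → run E
t=35: L0/L1/L2 = -/EHFG/- → run E
t=36: L0/L1/L2 = -/EHFG/- → run E
t=37: L0/L1/L2 = -/EHFG/- → run E
t=38: L0/L1/L2 = -/HFG/- → run H
t=39: L0/L1/L2 = -/FG/- → run F
t=40: L0/L1/L2 = -/FG/- → run F
t=41: L0/L1/L2 = -/G/- → run G
t=42: L0/L1/L2 = -/G/- → run G
t=43: L0/L1/L2 = -/G/- → run G
t=44: L0/L1/L2 = -/G/- → run G
t=45: L0/L1/L2 = -/G/- → run G
t=46: (idle)
t=47: (idle)
t=48: (idle)
t=49: (idle)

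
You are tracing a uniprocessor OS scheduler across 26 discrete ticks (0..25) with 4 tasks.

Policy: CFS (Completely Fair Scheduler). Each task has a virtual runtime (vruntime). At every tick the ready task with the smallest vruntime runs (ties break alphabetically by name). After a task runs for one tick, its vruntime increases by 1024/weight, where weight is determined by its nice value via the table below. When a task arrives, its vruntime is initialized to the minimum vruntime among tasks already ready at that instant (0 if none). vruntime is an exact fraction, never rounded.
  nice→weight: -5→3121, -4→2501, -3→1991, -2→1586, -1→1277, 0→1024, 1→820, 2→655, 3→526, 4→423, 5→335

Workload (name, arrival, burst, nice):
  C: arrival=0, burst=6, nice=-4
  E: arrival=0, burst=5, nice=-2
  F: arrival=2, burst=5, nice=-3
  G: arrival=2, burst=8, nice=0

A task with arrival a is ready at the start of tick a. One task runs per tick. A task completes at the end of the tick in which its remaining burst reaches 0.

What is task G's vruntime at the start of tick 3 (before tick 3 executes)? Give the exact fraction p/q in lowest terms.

t=0: vr[C=0 E=0] → run C
t=1: vr[C=1024/2501 E=0] → run E
t=2: vr[C=1024/2501 E=512/793 F=1024/2501 G=1024/2501] → run C
t=3: vr[C=2048/2501 E=512/793 F=1024/2501 G=1024/2501] → run F
t=4: vr[C=2048/2501 E=512/793 F=4599808/4979491 G=1024/2501] → run G
t=5: vr[C=2048/2501 E=512/793 F=4599808/4979491 G=3525/2501] → run E
t=6: vr[C=2048/2501 E=1024/793 F=4599808/4979491 G=3525/2501] → run C
t=7: vr[C=3072/2501 E=1024/793 F=4599808/4979491 G=3525/2501] → run F
t=8: vr[C=3072/2501 E=1024/793 F=7160832/4979491 G=3525/2501] → run C
t=9: vr[C=4096/2501 E=1024/793 F=7160832/4979491 G=3525/2501] → run E
t=10: vr[C=4096/2501 E=1536/793 F=7160832/4979491 G=3525/2501] → run G
t=11: vr[C=4096/2501 E=1536/793 F=7160832/4979491 G=6026/2501] → run F
t=12: vr[C=4096/2501 E=1536/793 F=9721856/4979491 G=6026/2501] → run C
t=13: vr[C=5120/2501 E=1536/793 F=9721856/4979491 G=6026/2501] → run E
t=14: vr[C=5120/2501 E=2048/793 F=9721856/4979491 G=6026/2501] → run F
t=15: vr[C=5120/2501 E=2048/793 F=12282880/4979491 G=6026/2501] → run C
t=16: vr[E=2048/793 F=12282880/4979491 G=6026/2501] → run G
t=17: vr[E=2048/793 F=12282880/4979491 G=8527/2501] → run F
t=18: vr[E=2048/793 G=8527/2501] → run E
t=19: vr[G=8527/2501] → run G
t=20: vr[G=11028/2501] → run G
t=21: vr[G=13529/2501] → run G
t=22: vr[G=16030/2501] → run G
t=23: vr[G=18531/2501] → run G
t=24: (idle)
t=25: (idle)

vruntime(G, start of tick 3) = 1024/2501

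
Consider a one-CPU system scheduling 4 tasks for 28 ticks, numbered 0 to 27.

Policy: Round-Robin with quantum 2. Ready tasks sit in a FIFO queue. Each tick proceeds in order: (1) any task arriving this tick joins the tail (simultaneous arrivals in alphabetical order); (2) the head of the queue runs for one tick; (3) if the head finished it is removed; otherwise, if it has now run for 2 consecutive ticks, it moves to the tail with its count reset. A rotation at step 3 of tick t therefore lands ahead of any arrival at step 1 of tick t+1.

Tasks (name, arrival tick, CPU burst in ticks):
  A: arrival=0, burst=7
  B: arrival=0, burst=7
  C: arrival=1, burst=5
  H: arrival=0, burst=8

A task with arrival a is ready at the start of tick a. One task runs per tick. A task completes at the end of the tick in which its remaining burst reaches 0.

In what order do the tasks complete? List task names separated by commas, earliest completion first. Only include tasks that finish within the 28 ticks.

t=0: queue=[A,B,H] q_used=0 → run A
t=1: queue=[A,B,H,C] q_used=1 → run A
t=2: queue=[B,H,C,A] q_used=0 → run B
t=3: queue=[B,H,C,A] q_used=1 → run B
t=4: queue=[H,C,A,B] q_used=0 → run H
t=5: queue=[H,C,A,B] q_used=1 → run H
t=6: queue=[C,A,B,H] q_used=0 → run C
t=7: queue=[C,A,B,H] q_used=1 → run C
t=8: queue=[A,B,H,C] q_used=0 → run A
t=9: queue=[A,B,H,C] q_used=1 → run A
t=10: queue=[B,H,C,A] q_used=0 → run B
t=11: queue=[B,H,C,A] q_used=1 → run B
t=12: queue=[H,C,A,B] q_used=0 → run H
t=13: queue=[H,C,A,B] q_used=1 → run H
t=14: queue=[C,A,B,H] q_used=0 → run C
t=15: queue=[C,A,B,H] q_used=1 → run C
t=16: queue=[A,B,H,C] q_used=0 → run A
t=17: queue=[A,B,H,C] q_used=1 → run A
t=18: queue=[B,H,C,A] q_used=0 → run B
t=19: queue=[B,H,C,A] q_used=1 → run B
t=20: queue=[H,C,A,B] q_used=0 → run H
t=21: queue=[H,C,A,B] q_used=1 → run H
t=22: queue=[C,A,B,H] q_used=0 → run C
t=23: queue=[A,B,H] q_used=0 → run A
t=24: queue=[B,H] q_used=0 → run B
t=25: queue=[H] q_used=0 → run H
t=26: queue=[H] q_used=1 → run H
t=27: (idle)

completion order = C, A, B, H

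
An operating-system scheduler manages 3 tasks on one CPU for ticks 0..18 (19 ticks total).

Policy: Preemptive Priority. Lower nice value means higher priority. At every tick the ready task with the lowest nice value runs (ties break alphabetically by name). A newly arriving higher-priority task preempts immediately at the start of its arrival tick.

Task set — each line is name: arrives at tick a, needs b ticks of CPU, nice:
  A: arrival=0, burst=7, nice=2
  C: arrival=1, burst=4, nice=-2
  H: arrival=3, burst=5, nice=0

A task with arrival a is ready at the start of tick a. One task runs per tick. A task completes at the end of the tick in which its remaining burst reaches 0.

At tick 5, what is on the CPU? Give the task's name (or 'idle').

running at tick 5 = H

t=0: ready={A} → run A
t=1: ready={A,C} → run C
t=2: ready={A,C} → run C
t=3: ready={A,C,H} → run C
t=4: ready={A,C,H} → run C
t=5: ready={A,H} → run H
t=6: ready={A,H} → run H
t=7: ready={A,H} → run H
t=8: ready={A,H} → run H
t=9: ready={A,H} → run H
t=10: ready={A} → run A
t=11: ready={A} → run A
t=12: ready={A} → run A
t=13: ready={A} → run A
t=14: ready={A} → run A
t=15: ready={A} → run A
t=16: (idle)
t=17: (idle)
t=18: (idle)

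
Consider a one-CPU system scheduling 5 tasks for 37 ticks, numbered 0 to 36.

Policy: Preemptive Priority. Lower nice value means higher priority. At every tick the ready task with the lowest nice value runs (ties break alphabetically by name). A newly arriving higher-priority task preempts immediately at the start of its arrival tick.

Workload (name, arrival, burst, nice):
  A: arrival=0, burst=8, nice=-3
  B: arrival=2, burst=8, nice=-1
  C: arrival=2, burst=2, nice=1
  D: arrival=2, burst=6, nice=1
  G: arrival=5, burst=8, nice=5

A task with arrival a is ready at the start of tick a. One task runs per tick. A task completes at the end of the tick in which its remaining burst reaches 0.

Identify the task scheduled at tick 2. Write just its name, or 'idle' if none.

t=0: ready={A} → run A
t=1: ready={A} → run A
t=2: ready={A,B,C,D} → run A
t=3: ready={A,B,C,D} → run A
t=4: ready={A,B,C,D} → run A
t=5: ready={A,B,C,D,G} → run A
t=6: ready={A,B,C,D,G} → run A
t=7: ready={A,B,C,D,G} → run A
t=8: ready={B,C,D,G} → run B
t=9: ready={B,C,D,G} → run B
t=10: ready={B,C,D,G} → run B
t=11: ready={B,C,D,G} → run B
t=12: ready={B,C,D,G} → run B
t=13: ready={B,C,D,G} → run B
t=14: ready={B,C,D,G} → run B
t=15: ready={B,C,D,G} → run B
t=16: ready={C,D,G} → run C
t=17: ready={C,D,G} → run C
t=18: ready={D,G} → run D
t=19: ready={D,G} → run D
t=20: ready={D,G} → run D
t=21: ready={D,G} → run D
t=22: ready={D,G} → run D
t=23: ready={D,G} → run D
t=24: ready={G} → run G
t=25: ready={G} → run G
t=26: ready={G} → run G
t=27: ready={G} → run G
t=28: ready={G} → run G
t=29: ready={G} → run G
t=30: ready={G} → run G
t=31: ready={G} → run G
t=32: (idle)
t=33: (idle)
t=34: (idle)
t=35: (idle)
t=36: (idle)

running at tick 2 = A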